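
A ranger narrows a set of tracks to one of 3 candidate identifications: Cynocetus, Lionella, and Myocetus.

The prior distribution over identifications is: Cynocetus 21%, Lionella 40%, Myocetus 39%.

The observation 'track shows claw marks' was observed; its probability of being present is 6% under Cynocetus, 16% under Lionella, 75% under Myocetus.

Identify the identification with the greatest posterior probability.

Myocetus

By Bayes' rule, the unnormalized weight for each hypothesis is prior × likelihood:
  Cynocetus: 0.21 × 0.06 = 0.0126
  Lionella: 0.40 × 0.16 = 0.064
  Myocetus: 0.39 × 0.75 = 0.2925
The unnormalized weights sum to 0.3691.
P(Cynocetus | evidence) ≈ 0.0126 / 0.3691 ≈ 0.034
P(Lionella | evidence) ≈ 0.064 / 0.3691 ≈ 0.173
P(Myocetus | evidence) ≈ 0.2925 / 0.3691 ≈ 0.792
The largest is 0.792, so Myocetus is most probable.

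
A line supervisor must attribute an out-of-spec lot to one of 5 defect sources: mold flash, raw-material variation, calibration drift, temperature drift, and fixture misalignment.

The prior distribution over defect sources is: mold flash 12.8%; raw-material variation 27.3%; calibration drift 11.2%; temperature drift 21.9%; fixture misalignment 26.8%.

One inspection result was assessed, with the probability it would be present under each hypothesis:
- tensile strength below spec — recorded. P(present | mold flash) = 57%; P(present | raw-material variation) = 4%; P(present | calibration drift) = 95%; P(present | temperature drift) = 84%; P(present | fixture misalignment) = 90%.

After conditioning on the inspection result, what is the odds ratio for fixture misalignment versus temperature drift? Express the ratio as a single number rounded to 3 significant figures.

The normalizing constant cancels in an odds ratio, so compute prior × likelihood for the two hypotheses only:
  fixture misalignment: 0.268 × 0.90 = 0.2412
  temperature drift: 0.219 × 0.84 = 0.18396
Posterior odds = 0.2412 / 0.18396 ≈ 1.31.

1.31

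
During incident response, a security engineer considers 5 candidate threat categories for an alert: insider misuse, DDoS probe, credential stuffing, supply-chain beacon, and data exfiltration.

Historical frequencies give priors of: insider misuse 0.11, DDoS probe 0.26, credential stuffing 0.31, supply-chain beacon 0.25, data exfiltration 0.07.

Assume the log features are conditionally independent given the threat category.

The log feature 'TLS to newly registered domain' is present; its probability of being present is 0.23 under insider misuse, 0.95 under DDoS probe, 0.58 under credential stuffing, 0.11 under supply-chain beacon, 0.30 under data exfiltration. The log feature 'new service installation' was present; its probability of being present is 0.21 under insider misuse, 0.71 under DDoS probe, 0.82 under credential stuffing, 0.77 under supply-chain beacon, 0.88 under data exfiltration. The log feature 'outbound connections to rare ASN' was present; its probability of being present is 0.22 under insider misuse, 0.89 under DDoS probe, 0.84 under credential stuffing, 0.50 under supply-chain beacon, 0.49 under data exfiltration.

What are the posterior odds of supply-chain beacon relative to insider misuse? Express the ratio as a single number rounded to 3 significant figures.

Unnormalized posterior weight (prior times the log feature likelihoods) for each of the two hypotheses:
  supply-chain beacon: 0.25 × 0.11 × 0.77 × 0.50 = 0.010587
  insider misuse: 0.11 × 0.23 × 0.21 × 0.22 = 0.0011689
Odds(supply-chain beacon : insider misuse) = 0.010587 / 0.0011689 ≈ 9.06.

9.06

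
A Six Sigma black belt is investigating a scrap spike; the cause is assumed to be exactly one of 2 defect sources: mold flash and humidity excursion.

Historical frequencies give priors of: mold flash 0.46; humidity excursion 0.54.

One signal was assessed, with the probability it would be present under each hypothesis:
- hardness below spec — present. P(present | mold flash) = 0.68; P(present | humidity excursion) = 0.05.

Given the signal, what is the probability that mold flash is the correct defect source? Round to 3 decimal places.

Multiply each prior by the likelihood of the signal:
  mold flash: 0.46 × 0.68 = 0.3128
  humidity excursion: 0.54 × 0.05 = 0.027
The unnormalized weights sum to 0.3398.
P(mold flash | evidence) = 0.3128 / 0.3398 ≈ 0.921.

0.921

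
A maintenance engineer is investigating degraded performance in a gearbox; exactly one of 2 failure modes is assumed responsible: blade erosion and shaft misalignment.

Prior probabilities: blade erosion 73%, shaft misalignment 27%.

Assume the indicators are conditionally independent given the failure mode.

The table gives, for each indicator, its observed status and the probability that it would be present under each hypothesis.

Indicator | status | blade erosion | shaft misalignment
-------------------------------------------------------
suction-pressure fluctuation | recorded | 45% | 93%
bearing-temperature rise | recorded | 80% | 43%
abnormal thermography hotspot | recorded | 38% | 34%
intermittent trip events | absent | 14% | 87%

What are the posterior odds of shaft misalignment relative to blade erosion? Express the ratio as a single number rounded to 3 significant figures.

0.0556

The normalizing constant cancels in an odds ratio, so compute prior × likelihood for the two hypotheses only (using 1 − P(present | H) for each absent indicator):
  shaft misalignment: 0.27 × 0.93 × 0.43 × 0.34 × (1 − 0.87) = 0.0047724
  blade erosion: 0.73 × 0.45 × 0.80 × 0.38 × (1 − 0.14) = 0.085883
Posterior odds = 0.0047724 / 0.085883 ≈ 0.0556.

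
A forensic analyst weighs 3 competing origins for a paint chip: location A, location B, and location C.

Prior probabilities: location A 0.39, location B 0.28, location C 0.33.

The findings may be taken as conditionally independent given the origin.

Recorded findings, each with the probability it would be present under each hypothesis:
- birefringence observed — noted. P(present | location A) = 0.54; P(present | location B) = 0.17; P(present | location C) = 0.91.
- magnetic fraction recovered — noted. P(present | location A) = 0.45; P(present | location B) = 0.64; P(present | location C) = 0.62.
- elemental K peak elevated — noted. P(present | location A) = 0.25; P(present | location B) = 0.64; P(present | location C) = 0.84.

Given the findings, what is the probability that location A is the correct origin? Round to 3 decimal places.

0.119

By Bayes' rule with conditional independence, the unnormalized weight for each hypothesis is prior × ∏ likelihoods:
  location A: 0.39 × 0.54 × 0.45 × 0.25 = 0.023693
  location B: 0.28 × 0.17 × 0.64 × 0.64 = 0.019497
  location C: 0.33 × 0.91 × 0.62 × 0.84 = 0.1564
The unnormalized weights sum to 0.19959.
P(location A | evidence) = 0.023693 / 0.19959 ≈ 0.119.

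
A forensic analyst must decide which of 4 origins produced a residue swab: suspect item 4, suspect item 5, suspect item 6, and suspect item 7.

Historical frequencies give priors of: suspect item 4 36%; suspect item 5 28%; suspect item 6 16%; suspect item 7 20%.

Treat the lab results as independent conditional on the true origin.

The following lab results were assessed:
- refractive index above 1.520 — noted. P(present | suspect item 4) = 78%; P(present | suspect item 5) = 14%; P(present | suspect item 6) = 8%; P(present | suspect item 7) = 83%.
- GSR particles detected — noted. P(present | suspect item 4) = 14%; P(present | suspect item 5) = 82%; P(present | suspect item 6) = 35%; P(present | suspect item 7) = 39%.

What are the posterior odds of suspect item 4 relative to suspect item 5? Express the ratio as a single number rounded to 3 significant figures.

1.22

Unnormalized posterior weight (prior times the lab result likelihoods) for each of the two hypotheses:
  suspect item 4: 0.36 × 0.78 × 0.14 = 0.039312
  suspect item 5: 0.28 × 0.14 × 0.82 = 0.032144
Posterior odds = 0.039312 / 0.032144 ≈ 1.22.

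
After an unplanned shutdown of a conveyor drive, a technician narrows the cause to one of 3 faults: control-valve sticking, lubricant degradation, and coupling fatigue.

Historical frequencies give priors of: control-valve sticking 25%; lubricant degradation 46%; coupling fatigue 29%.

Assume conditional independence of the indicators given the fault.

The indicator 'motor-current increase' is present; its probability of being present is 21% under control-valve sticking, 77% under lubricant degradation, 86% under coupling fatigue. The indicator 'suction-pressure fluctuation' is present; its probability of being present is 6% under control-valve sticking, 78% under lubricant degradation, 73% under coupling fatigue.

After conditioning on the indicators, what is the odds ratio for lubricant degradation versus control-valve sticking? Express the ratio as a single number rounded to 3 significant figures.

The normalizing constant cancels in an odds ratio, so compute prior × likelihood for the two hypotheses only:
  lubricant degradation: 0.46 × 0.77 × 0.78 = 0.27628
  control-valve sticking: 0.25 × 0.21 × 0.06 = 0.00315
Odds(lubricant degradation : control-valve sticking) = 0.27628 / 0.00315 ≈ 87.7.

87.7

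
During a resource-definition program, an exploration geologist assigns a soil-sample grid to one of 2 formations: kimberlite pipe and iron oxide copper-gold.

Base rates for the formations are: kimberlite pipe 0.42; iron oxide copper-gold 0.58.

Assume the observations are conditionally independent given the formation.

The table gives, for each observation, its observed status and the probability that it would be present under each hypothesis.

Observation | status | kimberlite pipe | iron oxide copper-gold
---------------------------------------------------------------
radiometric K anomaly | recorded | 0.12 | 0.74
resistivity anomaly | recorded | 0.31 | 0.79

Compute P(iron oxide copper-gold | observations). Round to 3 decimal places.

0.956

For each hypothesis, the unnormalized posterior weight is prior × product of the observation likelihoods:
  kimberlite pipe: 0.42 × 0.12 × 0.31 = 0.015624
  iron oxide copper-gold: 0.58 × 0.74 × 0.79 = 0.33907
The unnormalized weights sum to 0.35469.
P(iron oxide copper-gold | evidence) = 0.33907 / 0.35469 ≈ 0.956.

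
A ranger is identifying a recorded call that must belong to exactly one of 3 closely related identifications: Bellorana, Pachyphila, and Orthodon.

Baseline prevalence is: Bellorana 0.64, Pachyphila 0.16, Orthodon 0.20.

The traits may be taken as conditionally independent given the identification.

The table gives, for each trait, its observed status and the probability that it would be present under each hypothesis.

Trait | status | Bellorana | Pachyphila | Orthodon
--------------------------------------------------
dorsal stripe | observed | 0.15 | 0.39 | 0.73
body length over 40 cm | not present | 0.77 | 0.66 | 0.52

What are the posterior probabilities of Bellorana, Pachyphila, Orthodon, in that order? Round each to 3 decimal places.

0.195, 0.187, 0.618

Multiply each prior by the joint likelihood of the trait pattern (using 1 − P(present | H) for each absent trait):
  Bellorana: 0.64 × 0.15 × (1 − 0.77) = 0.02208
  Pachyphila: 0.16 × 0.39 × (1 − 0.66) = 0.021216
  Orthodon: 0.20 × 0.73 × (1 − 0.52) = 0.07008
Marginal likelihood of the evidence = 0.11338.
P(Bellorana | evidence) = 0.02208 / 0.11338 ≈ 0.195
P(Pachyphila | evidence) = 0.021216 / 0.11338 ≈ 0.187
P(Orthodon | evidence) = 0.07008 / 0.11338 ≈ 0.618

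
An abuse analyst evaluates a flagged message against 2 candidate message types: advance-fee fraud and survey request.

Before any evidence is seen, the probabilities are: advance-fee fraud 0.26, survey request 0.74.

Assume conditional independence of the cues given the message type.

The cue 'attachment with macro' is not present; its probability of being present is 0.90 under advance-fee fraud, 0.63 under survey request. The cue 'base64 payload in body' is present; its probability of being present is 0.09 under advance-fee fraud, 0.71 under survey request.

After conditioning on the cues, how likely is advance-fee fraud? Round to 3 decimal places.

For each hypothesis, the unnormalized posterior weight is prior × product of the cue likelihoods (using 1 − P(present | H) for each absent cue):
  advance-fee fraud: 0.26 × (1 − 0.90) × 0.09 = 0.00234
  survey request: 0.74 × (1 − 0.63) × 0.71 = 0.1944
The unnormalized weights sum to 0.19674.
P(advance-fee fraud | evidence) = 0.00234 / 0.19674 ≈ 0.012.

0.012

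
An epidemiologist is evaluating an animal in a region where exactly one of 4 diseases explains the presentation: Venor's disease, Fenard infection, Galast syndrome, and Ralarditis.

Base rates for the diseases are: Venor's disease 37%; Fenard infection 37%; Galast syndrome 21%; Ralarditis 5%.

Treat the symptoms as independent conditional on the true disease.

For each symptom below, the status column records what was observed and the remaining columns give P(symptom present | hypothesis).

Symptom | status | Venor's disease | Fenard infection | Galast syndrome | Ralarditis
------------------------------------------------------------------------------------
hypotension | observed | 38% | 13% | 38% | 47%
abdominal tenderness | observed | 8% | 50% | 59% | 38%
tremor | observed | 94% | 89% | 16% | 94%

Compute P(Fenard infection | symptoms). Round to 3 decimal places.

For each hypothesis, the unnormalized posterior weight is prior × product of the symptom likelihoods:
  Venor's disease: 0.37 × 0.38 × 0.08 × 0.94 = 0.010573
  Fenard infection: 0.37 × 0.13 × 0.50 × 0.89 = 0.021405
  Galast syndrome: 0.21 × 0.38 × 0.59 × 0.16 = 0.0075331
  Ralarditis: 0.05 × 0.47 × 0.38 × 0.94 = 0.0083942
Normalizing constant Z = 0.010573 + 0.021405 + 0.0075331 + 0.0083942 = 0.047905.
P(Fenard infection | evidence) = 0.021405 / 0.047905 ≈ 0.447.

0.447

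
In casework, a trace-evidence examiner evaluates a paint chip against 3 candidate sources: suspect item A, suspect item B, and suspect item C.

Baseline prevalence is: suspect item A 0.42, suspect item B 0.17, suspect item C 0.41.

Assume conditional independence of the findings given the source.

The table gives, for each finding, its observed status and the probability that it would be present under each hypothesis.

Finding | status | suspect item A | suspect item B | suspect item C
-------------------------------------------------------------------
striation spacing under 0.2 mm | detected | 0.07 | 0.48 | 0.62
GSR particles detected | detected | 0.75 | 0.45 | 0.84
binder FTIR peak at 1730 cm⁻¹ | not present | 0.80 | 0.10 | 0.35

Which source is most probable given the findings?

suspect item C

For each hypothesis, the unnormalized posterior weight is prior × product of the finding likelihoods (using 1 − P(present | H) for each absent finding):
  suspect item A: 0.42 × 0.07 × 0.75 × (1 − 0.80) = 0.00441
  suspect item B: 0.17 × 0.48 × 0.45 × (1 − 0.10) = 0.033048
  suspect item C: 0.41 × 0.62 × 0.84 × (1 − 0.35) = 0.13879
Marginal likelihood of the evidence = 0.17625.
P(suspect item A | evidence) ≈ 0.00441 / 0.17625 ≈ 0.025
P(suspect item B | evidence) ≈ 0.033048 / 0.17625 ≈ 0.188
P(suspect item C | evidence) ≈ 0.13879 / 0.17625 ≈ 0.787
The largest is 0.787, so suspect item C is most probable.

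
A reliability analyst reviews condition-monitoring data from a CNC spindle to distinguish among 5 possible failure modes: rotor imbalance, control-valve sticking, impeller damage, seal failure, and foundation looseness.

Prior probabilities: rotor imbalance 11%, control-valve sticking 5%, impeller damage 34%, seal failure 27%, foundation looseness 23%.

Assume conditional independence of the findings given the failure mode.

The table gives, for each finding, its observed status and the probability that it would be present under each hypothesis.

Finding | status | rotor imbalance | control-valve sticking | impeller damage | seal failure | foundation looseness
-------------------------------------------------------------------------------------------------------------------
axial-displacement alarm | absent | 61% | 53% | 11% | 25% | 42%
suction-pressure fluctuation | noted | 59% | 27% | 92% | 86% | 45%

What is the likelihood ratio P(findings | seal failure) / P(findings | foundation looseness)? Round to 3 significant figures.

2.47

Take the product of per-finding likelihoods under each hypothesis (using 1 − P(present | H) for each absent finding), then divide.
  seal failure: (1 − 0.25) × 0.86 = 0.645
  foundation looseness: (1 − 0.42) × 0.45 = 0.261
Bayes factor = 0.645 / 0.261 ≈ 2.47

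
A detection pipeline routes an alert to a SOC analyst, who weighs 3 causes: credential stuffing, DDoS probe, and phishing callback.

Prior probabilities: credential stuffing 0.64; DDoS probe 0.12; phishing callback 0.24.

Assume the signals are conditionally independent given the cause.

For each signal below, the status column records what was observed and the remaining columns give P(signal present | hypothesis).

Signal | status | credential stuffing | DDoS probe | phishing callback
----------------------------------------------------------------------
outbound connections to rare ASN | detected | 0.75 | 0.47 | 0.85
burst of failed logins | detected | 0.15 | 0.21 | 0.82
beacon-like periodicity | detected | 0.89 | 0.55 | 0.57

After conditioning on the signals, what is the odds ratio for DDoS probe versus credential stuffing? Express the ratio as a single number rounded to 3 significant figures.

0.102

Unnormalized posterior weight (prior times the signal likelihoods) for each of the two hypotheses:
  DDoS probe: 0.12 × 0.47 × 0.21 × 0.55 = 0.0065142
  credential stuffing: 0.64 × 0.75 × 0.15 × 0.89 = 0.06408
Posterior odds = 0.0065142 / 0.06408 ≈ 0.102.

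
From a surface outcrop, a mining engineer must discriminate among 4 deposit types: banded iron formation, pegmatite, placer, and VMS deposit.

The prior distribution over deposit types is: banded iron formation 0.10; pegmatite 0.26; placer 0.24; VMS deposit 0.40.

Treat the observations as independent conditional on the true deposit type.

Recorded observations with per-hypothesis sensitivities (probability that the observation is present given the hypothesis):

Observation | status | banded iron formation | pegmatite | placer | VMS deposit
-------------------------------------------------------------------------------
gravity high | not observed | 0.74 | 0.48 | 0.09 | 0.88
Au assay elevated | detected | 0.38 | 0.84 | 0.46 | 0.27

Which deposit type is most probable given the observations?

Multiply each prior by the joint likelihood of the evidence pattern (using 1 − P(present | H) for each absent observation):
  banded iron formation: 0.10 × (1 − 0.74) × 0.38 = 0.00988
  pegmatite: 0.26 × (1 − 0.48) × 0.84 = 0.11357
  placer: 0.24 × (1 − 0.09) × 0.46 = 0.10046
  VMS deposit: 0.40 × (1 − 0.88) × 0.27 = 0.01296
The unnormalized weights sum to 0.23687.
P(banded iron formation | evidence) ≈ 0.00988 / 0.23687 ≈ 0.042
P(pegmatite | evidence) ≈ 0.11357 / 0.23687 ≈ 0.479
P(placer | evidence) ≈ 0.10046 / 0.23687 ≈ 0.424
P(VMS deposit | evidence) ≈ 0.01296 / 0.23687 ≈ 0.055
The largest is 0.479, so pegmatite is most probable.

pegmatite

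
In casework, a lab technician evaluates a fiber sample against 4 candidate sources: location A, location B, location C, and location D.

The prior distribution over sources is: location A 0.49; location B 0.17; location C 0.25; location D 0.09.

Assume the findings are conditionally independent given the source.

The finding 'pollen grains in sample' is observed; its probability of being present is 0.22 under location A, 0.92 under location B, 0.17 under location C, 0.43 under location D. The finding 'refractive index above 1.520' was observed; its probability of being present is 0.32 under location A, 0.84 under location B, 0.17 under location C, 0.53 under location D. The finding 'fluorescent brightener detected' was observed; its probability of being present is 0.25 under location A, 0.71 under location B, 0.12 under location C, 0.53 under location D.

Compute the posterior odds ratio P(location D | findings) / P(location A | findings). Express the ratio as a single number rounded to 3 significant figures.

The normalizing constant cancels in an odds ratio, so compute prior × likelihood for the two hypotheses only:
  location D: 0.09 × 0.43 × 0.53 × 0.53 = 0.010871
  location A: 0.49 × 0.22 × 0.32 × 0.25 = 0.008624
Odds(location D : location A) = 0.010871 / 0.008624 ≈ 1.26.

1.26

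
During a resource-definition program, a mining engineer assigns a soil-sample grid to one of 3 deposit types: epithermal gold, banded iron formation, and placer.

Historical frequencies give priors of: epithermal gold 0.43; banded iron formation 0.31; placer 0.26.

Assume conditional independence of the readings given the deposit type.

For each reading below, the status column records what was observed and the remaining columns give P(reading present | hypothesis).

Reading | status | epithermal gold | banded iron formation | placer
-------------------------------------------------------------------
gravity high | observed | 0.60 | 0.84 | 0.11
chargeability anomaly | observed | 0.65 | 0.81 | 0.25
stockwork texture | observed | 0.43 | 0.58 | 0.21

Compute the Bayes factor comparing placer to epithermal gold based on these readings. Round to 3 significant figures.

0.0344

Take the product of per-reading likelihoods under each hypothesis, then divide.
  placer: 0.11 × 0.25 × 0.21 = 0.005775
  epithermal gold: 0.60 × 0.65 × 0.43 = 0.1677
Bayes factor = 0.005775 / 0.1677 ≈ 0.0344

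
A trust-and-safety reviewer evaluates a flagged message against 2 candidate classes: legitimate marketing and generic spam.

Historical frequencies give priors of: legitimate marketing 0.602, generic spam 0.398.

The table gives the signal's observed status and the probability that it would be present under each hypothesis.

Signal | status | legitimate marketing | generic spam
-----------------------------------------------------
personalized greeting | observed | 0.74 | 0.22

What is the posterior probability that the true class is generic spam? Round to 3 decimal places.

Multiply each prior by the likelihood of the signal:
  legitimate marketing: 0.602 × 0.74 = 0.44548
  generic spam: 0.398 × 0.22 = 0.08756
The unnormalized weights sum to 0.53304.
P(generic spam | evidence) = 0.08756 / 0.53304 ≈ 0.164.

0.164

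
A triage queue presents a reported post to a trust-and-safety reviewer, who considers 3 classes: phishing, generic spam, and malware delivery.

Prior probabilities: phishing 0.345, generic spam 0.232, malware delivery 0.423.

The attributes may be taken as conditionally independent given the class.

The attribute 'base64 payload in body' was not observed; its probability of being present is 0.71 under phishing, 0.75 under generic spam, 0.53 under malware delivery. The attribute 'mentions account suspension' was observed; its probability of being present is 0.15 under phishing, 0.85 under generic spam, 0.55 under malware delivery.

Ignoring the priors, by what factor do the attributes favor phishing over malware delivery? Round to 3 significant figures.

Take the product of per-attribute likelihoods under each hypothesis (using 1 − P(present | H) for each absent attribute), then divide.
  phishing: (1 − 0.71) × 0.15 = 0.0435
  malware delivery: (1 − 0.53) × 0.55 = 0.2585
Bayes factor = 0.0435 / 0.2585 ≈ 0.168

0.168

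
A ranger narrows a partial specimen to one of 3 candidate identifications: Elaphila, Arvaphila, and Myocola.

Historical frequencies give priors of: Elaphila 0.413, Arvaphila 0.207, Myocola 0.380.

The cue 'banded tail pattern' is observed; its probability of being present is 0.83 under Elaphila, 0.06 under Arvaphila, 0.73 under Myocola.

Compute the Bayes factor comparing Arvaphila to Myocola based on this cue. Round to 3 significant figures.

0.0822

Likelihood of this cue under each hypothesis:
  Arvaphila: 0.06
  Myocola: 0.73
Bayes factor = 0.06 / 0.73 ≈ 0.0822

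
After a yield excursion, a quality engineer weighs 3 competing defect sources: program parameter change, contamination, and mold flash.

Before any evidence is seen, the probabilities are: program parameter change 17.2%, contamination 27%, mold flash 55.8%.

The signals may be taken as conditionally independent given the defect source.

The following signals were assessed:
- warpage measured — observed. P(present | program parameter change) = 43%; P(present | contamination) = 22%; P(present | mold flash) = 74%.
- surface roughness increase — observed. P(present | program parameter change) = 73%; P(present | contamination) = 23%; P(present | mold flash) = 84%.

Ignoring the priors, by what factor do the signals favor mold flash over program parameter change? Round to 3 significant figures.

Take the product of per-signal likelihoods under each hypothesis, then divide.
  mold flash: 0.74 × 0.84 = 0.6216
  program parameter change: 0.43 × 0.73 = 0.3139
Bayes factor = 0.6216 / 0.3139 ≈ 1.98

1.98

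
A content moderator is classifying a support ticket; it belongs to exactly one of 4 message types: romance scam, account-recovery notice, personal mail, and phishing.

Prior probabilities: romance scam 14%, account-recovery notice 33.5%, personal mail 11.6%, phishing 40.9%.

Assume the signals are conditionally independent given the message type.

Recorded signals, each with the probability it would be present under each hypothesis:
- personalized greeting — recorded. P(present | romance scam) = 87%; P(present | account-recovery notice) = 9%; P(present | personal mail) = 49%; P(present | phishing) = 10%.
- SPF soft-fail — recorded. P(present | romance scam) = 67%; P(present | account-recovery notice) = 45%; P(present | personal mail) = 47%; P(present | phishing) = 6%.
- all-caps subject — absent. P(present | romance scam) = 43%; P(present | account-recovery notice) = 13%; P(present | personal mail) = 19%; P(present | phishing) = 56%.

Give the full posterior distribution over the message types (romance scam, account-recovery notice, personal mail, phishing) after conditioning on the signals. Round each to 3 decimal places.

0.574, 0.146, 0.267, 0.013

Multiply each prior by the joint likelihood of the signal pattern (using 1 − P(present | H) for each absent signal):
  romance scam: 0.140 × 0.87 × 0.67 × (1 − 0.43) = 0.046515
  account-recovery notice: 0.335 × 0.09 × 0.45 × (1 − 0.13) = 0.011804
  personal mail: 0.116 × 0.49 × 0.47 × (1 − 0.19) = 0.021639
  phishing: 0.409 × 0.10 × 0.06 × (1 − 0.56) = 0.0010798
The unnormalized weights sum to 0.081038.
P(romance scam | evidence) = 0.046515 / 0.081038 ≈ 0.574
P(account-recovery notice | evidence) = 0.011804 / 0.081038 ≈ 0.146
P(personal mail | evidence) = 0.021639 / 0.081038 ≈ 0.267
P(phishing | evidence) = 0.0010798 / 0.081038 ≈ 0.013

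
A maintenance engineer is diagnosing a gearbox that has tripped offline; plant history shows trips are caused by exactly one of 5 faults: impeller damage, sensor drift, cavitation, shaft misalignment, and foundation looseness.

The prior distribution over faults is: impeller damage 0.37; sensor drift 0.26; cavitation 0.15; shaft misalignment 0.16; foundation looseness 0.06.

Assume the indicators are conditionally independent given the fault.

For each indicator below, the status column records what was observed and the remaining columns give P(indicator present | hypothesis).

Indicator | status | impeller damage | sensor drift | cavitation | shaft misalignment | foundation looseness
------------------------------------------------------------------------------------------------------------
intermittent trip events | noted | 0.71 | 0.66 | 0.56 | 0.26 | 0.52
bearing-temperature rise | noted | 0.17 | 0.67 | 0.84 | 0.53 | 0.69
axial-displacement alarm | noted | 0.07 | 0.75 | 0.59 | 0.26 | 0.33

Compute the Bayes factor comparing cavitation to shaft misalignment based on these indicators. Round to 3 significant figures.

Take the product of per-indicator likelihoods under each hypothesis, then divide.
  cavitation: 0.56 × 0.84 × 0.59 = 0.27754
  shaft misalignment: 0.26 × 0.53 × 0.26 = 0.035828
Bayes factor = 0.27754 / 0.035828 ≈ 7.75

7.75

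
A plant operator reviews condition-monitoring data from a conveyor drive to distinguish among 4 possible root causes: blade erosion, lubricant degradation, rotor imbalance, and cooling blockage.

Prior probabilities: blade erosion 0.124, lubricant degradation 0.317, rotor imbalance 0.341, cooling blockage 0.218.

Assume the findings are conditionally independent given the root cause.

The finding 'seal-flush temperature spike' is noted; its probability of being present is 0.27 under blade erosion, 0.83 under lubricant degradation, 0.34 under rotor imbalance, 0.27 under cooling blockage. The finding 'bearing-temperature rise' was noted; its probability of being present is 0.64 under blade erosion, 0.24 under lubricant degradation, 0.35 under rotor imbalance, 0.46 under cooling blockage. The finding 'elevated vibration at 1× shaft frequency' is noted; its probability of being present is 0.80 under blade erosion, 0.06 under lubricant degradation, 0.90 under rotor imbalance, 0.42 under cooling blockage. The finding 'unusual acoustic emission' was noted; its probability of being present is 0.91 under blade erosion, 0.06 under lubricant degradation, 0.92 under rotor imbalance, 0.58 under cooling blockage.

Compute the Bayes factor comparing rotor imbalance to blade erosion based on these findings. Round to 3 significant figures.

Joint likelihood of the evidence pattern under each hypothesis:
  rotor imbalance: 0.34 × 0.35 × 0.90 × 0.92 = 0.098532
  blade erosion: 0.27 × 0.64 × 0.80 × 0.91 = 0.1258
Bayes factor = 0.098532 / 0.1258 ≈ 0.783

0.783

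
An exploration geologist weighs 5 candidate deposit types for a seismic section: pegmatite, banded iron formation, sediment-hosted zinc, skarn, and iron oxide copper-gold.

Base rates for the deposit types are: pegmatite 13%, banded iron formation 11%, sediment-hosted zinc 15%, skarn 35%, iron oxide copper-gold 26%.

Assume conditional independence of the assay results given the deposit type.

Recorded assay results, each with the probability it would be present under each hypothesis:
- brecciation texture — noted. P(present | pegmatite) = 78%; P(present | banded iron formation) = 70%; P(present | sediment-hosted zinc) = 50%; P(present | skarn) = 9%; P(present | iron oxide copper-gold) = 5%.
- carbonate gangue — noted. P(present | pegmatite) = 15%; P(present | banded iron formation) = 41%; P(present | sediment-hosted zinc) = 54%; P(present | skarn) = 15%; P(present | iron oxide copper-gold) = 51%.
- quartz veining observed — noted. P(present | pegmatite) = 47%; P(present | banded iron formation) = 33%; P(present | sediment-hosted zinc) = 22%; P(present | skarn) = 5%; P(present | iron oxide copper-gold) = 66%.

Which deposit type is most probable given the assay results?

Multiply each prior by the joint likelihood of the assay result pattern:
  pegmatite: 0.13 × 0.78 × 0.15 × 0.47 = 0.0071487
  banded iron formation: 0.11 × 0.70 × 0.41 × 0.33 = 0.010418
  sediment-hosted zinc: 0.15 × 0.50 × 0.54 × 0.22 = 0.00891
  skarn: 0.35 × 0.09 × 0.15 × 0.05 = 0.00023625
  iron oxide copper-gold: 0.26 × 0.05 × 0.51 × 0.66 = 0.0043758
Marginal likelihood of the evidence = 0.031089.
P(pegmatite | evidence) ≈ 0.0071487 / 0.031089 ≈ 0.230
P(banded iron formation | evidence) ≈ 0.010418 / 0.031089 ≈ 0.335
P(sediment-hosted zinc | evidence) ≈ 0.00891 / 0.031089 ≈ 0.287
P(skarn | evidence) ≈ 0.00023625 / 0.031089 ≈ 0.008
P(iron oxide copper-gold | evidence) ≈ 0.0043758 / 0.031089 ≈ 0.141
The largest is 0.335, so banded iron formation is most probable.

banded iron formation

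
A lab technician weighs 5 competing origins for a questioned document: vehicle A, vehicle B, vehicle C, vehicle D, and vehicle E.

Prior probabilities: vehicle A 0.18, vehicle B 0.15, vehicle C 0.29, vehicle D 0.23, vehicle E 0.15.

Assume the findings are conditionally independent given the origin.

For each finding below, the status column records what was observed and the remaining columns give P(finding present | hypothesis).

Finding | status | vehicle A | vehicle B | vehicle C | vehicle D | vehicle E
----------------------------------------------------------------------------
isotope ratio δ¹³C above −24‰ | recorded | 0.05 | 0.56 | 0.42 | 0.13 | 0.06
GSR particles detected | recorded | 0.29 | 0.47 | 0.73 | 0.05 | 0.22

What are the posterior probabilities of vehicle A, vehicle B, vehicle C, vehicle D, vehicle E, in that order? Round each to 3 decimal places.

0.019, 0.294, 0.661, 0.011, 0.015

For each hypothesis, the unnormalized posterior weight is prior × product of the finding likelihoods:
  vehicle A: 0.18 × 0.05 × 0.29 = 0.00261
  vehicle B: 0.15 × 0.56 × 0.47 = 0.03948
  vehicle C: 0.29 × 0.42 × 0.73 = 0.088914
  vehicle D: 0.23 × 0.13 × 0.05 = 0.001495
  vehicle E: 0.15 × 0.06 × 0.22 = 0.00198
Normalizing constant Z = 0.00261 + 0.03948 + 0.088914 + 0.001495 + 0.00198 = 0.13448.
P(vehicle A | evidence) = 0.00261 / 0.13448 ≈ 0.019
P(vehicle B | evidence) = 0.03948 / 0.13448 ≈ 0.294
P(vehicle C | evidence) = 0.088914 / 0.13448 ≈ 0.661
P(vehicle D | evidence) = 0.001495 / 0.13448 ≈ 0.011
P(vehicle E | evidence) = 0.00198 / 0.13448 ≈ 0.015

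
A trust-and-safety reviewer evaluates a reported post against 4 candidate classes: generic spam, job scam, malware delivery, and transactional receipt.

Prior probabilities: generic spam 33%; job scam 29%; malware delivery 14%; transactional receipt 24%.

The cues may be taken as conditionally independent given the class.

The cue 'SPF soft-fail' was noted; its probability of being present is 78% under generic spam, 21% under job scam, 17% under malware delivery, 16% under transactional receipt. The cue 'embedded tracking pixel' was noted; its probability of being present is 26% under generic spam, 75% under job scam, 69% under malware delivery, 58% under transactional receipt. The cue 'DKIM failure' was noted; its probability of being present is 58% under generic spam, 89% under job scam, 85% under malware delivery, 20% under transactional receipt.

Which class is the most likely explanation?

job scam

Multiply each prior by the joint likelihood of the cue pattern:
  generic spam: 0.33 × 0.78 × 0.26 × 0.58 = 0.038816
  job scam: 0.29 × 0.21 × 0.75 × 0.89 = 0.040651
  malware delivery: 0.14 × 0.17 × 0.69 × 0.85 = 0.013959
  transactional receipt: 0.24 × 0.16 × 0.58 × 0.20 = 0.0044544
Marginal likelihood of the evidence = 0.09788.
P(generic spam | evidence) ≈ 0.038816 / 0.09788 ≈ 0.397
P(job scam | evidence) ≈ 0.040651 / 0.09788 ≈ 0.415
P(malware delivery | evidence) ≈ 0.013959 / 0.09788 ≈ 0.143
P(transactional receipt | evidence) ≈ 0.0044544 / 0.09788 ≈ 0.046
The largest is 0.415, so job scam is most probable.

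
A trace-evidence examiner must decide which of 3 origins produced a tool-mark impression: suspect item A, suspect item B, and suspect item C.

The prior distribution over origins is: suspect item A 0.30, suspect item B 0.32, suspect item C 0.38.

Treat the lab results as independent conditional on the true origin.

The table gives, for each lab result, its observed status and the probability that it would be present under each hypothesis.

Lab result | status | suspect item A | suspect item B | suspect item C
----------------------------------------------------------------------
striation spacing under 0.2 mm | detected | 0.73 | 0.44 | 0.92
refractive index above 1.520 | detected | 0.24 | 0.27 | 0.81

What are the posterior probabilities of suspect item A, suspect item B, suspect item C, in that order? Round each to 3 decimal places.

By Bayes' rule with conditional independence, the unnormalized weight for each hypothesis is prior × ∏ likelihoods:
  suspect item A: 0.30 × 0.73 × 0.24 = 0.05256
  suspect item B: 0.32 × 0.44 × 0.27 = 0.038016
  suspect item C: 0.38 × 0.92 × 0.81 = 0.28318
The unnormalized weights sum to 0.37375.
P(suspect item A | evidence) = 0.05256 / 0.37375 ≈ 0.141
P(suspect item B | evidence) = 0.038016 / 0.37375 ≈ 0.102
P(suspect item C | evidence) = 0.28318 / 0.37375 ≈ 0.758

0.141, 0.102, 0.758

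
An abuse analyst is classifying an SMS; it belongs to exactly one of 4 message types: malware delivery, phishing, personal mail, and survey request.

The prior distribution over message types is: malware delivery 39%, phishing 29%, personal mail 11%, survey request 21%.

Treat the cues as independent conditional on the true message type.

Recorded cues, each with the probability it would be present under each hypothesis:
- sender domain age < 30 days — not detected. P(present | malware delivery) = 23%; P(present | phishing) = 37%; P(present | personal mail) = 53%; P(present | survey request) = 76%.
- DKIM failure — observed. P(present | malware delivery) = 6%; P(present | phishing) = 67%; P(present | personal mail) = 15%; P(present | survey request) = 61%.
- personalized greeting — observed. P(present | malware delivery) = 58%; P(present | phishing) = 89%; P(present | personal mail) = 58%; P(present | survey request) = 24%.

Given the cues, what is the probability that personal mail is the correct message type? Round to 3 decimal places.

For each hypothesis, the unnormalized posterior weight is prior × product of the cue likelihoods (using 1 − P(present | H) for each absent cue):
  malware delivery: 0.39 × (1 − 0.23) × 0.06 × 0.58 = 0.01045
  phishing: 0.29 × (1 − 0.37) × 0.67 × 0.89 = 0.10894
  personal mail: 0.11 × (1 − 0.53) × 0.15 × 0.58 = 0.0044979
  survey request: 0.21 × (1 − 0.76) × 0.61 × 0.24 = 0.0073786
Normalizing constant Z = 0.01045 + 0.10894 + 0.0044979 + 0.0073786 = 0.13127.
P(personal mail | evidence) = 0.0044979 / 0.13127 ≈ 0.034.

0.034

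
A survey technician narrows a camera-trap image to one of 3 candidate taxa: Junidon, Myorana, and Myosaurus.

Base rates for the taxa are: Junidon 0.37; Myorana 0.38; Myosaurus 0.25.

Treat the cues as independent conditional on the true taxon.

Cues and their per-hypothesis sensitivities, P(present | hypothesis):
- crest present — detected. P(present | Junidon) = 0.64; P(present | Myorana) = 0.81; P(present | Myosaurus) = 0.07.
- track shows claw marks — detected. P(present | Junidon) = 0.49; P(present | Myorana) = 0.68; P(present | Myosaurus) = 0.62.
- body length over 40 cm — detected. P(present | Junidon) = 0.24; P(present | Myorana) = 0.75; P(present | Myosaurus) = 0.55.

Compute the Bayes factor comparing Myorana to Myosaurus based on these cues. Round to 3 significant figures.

Take the product of per-cue likelihoods under each hypothesis, then divide.
  Myorana: 0.81 × 0.68 × 0.75 = 0.4131
  Myosaurus: 0.07 × 0.62 × 0.55 = 0.02387
Bayes factor = 0.4131 / 0.02387 ≈ 17.3

17.3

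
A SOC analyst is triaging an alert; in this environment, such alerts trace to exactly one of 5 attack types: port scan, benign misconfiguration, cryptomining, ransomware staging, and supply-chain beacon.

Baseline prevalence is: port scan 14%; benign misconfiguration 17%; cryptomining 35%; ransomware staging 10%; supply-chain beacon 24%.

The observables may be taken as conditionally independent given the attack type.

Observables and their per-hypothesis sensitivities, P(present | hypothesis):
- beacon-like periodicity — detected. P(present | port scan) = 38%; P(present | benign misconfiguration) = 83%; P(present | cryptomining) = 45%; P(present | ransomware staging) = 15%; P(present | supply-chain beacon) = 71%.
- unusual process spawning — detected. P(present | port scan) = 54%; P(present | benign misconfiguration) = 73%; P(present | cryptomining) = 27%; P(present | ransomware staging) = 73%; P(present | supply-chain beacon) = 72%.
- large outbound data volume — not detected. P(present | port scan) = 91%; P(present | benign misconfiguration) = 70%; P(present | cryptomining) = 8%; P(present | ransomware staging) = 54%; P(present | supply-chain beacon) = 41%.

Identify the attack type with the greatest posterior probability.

supply-chain beacon

By Bayes' rule with conditional independence, the unnormalized weight for each hypothesis is prior × ∏ likelihoods (using 1 − P(present | H) for each absent observable):
  port scan: 0.14 × 0.38 × 0.54 × (1 − 0.91) = 0.0025855
  benign misconfiguration: 0.17 × 0.83 × 0.73 × (1 − 0.70) = 0.030901
  cryptomining: 0.35 × 0.45 × 0.27 × (1 − 0.08) = 0.039123
  ransomware staging: 0.10 × 0.15 × 0.73 × (1 − 0.54) = 0.005037
  supply-chain beacon: 0.24 × 0.71 × 0.72 × (1 − 0.41) = 0.072386
Normalizing constant Z = 0.0025855 + 0.030901 + 0.039123 + 0.005037 + 0.072386 = 0.15003.
P(port scan | evidence) ≈ 0.0025855 / 0.15003 ≈ 0.017
P(benign misconfiguration | evidence) ≈ 0.030901 / 0.15003 ≈ 0.206
P(cryptomining | evidence) ≈ 0.039123 / 0.15003 ≈ 0.261
P(ransomware staging | evidence) ≈ 0.005037 / 0.15003 ≈ 0.034
P(supply-chain beacon | evidence) ≈ 0.072386 / 0.15003 ≈ 0.482
The largest is 0.482, so supply-chain beacon is most probable.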